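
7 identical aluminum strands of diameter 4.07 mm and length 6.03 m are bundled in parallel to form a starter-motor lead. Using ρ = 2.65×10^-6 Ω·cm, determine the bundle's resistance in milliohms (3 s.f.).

1.75 mΩ

ρ = 2.65×10^-6 Ω·cm = 2.65×10^-8 Ω·m
A_strand = π(2.0350e-03 m)² = 1.301e-05 m²
R_strand = ρL/A = (2.65×10^-8)(6.03)/(1.301e-05) = 0.01228 Ω
R_total = R_strand/N = 0.01228/7 = 1.75 mΩ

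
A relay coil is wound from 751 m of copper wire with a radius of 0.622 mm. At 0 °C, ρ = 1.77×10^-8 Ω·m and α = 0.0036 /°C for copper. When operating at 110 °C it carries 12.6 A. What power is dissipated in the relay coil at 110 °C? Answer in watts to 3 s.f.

A = πr² = π(6.2200e-04 m)² = 1.215e-06 m²
R₍0₎ = ρL/A = (1.77×10^-8)(751)/(1.215e-06) = 10.94 Ω
R₍110₎ = R₍0₎(1 + αΔT) = 10.94 × (1 + 0.0036×110) = 15.27 Ω
P = I²R = (12.6)² × 15.27 = 2420 W

2420 W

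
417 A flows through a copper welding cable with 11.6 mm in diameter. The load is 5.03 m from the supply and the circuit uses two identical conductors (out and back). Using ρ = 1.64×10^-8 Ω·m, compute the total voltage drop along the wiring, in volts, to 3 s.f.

0.651 V

A = π(d/2)² = π(5.8000e-03 m)² = 1.057e-04 m²
Total conductor length (both ways) L = 2 × 5.03 = 10.06 m
R = ρL/A = (1.64×10^-8)(10.06)/(1.057e-04) = 0.001561 Ω
V = IR = 417 × 0.001561 = 0.651 V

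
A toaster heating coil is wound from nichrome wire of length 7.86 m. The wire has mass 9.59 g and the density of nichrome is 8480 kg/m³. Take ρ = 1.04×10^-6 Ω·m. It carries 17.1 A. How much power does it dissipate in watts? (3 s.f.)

16600 W

A = m/(density·L) = 0.00959/(8480×7.86) = 1.4388e-07 m²
R = ρL/A = (1.04×10^-6)(7.86)/(1.4388e-07) = 56.81 Ω
P = I²R = (17.1)² × 56.81 = 16600 W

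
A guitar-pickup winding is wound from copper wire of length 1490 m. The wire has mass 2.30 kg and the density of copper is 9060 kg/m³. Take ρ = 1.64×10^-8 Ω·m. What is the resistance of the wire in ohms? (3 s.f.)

A = m/(density·L) = 2.3/(9060×1490) = 1.7038e-07 m²
R = ρL/A = (1.64×10^-8)(1490)/(1.7038e-07) = 143 Ω

143 Ω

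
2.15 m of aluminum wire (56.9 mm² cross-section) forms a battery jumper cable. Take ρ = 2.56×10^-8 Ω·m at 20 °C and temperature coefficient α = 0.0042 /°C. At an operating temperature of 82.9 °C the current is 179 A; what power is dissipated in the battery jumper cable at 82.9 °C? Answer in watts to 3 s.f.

39.2 W

A = 56.9 mm² = 5.690e-05 m²
R₍20₎ = ρL/A = (2.56×10^-8)(2.15)/(5.690e-05) = 9.673×10^-4 Ω
R₍82.9₎ = R₍20₎(1 + αΔT) = 9.673×10^-4 × (1 + 0.0042×62.9) = 0.001223 Ω
P = I²R = (179)² × 0.001223 = 39.2 W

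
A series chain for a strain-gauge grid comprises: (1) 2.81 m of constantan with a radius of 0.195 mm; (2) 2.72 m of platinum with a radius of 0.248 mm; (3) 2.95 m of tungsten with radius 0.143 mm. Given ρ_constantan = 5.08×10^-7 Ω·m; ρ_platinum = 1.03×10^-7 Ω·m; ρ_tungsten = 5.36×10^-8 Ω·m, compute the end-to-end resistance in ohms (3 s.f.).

15.9 Ω

Seg 1: A = πr² = π(1.9500e-04 m)² = 1.195e-07 m²
R_1 = (5.08×10^-7)(2.81)/(1.195e-07) = 11.95 Ω
Seg 2: A = πr² = π(2.4800e-04 m)² = 1.932e-07 m²
R_2 = (1.03×10^-7)(2.72)/(1.932e-07) = 1.45 Ω
Seg 3: A = πr² = π(1.4300e-04 m)² = 6.424e-08 m²
R_3 = (5.36×10^-8)(2.95)/(6.424e-08) = 2.461 Ω
R_total = R_1 + R_2 + R_3 = 15.9 Ω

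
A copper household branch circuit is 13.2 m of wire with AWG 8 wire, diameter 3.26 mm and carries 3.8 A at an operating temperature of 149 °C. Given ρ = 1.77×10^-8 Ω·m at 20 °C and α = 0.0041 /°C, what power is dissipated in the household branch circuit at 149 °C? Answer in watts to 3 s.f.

0.618 W

A = π(3.26/2 mm)² = π(1.6300e-03 m)² = 8.347e-06 m²
R₍20₎ = ρL/A = (1.77×10^-8)(13.2)/(8.347e-06) = 0.02799 Ω
R₍149₎ = R₍20₎(1 + αΔT) = 0.02799 × (1 + 0.0041×129) = 0.0428 Ω
P = I²R = (3.8)² × 0.0428 = 0.618 W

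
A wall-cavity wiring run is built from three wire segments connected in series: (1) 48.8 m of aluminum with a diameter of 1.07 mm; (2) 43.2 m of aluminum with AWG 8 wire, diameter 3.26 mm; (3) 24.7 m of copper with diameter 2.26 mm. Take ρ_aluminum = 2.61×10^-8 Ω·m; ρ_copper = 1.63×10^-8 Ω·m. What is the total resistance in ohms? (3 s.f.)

Seg 1: A = π(d/2)² = π(5.3500e-04 m)² = 8.992e-07 m²
R_1 = (2.61×10^-8)(48.8)/(8.992e-07) = 1.416 Ω
Seg 2: A = π(3.26/2 mm)² = π(1.6300e-03 m)² = 8.347e-06 m²
R_2 = (2.61×10^-8)(43.2)/(8.347e-06) = 0.1351 Ω
Seg 3: A = π(d/2)² = π(1.1300e-03 m)² = 4.011e-06 m²
R_3 = (1.63×10^-8)(24.7)/(4.011e-06) = 0.1004 Ω
R_total = R_1 + R_2 + R_3 = 1.65 Ω

1.65 Ω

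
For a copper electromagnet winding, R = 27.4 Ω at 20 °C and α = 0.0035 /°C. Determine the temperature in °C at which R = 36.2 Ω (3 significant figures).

112 °C

R = R₀(1 + α(T − T₀)) ⇒ T = T₀ + (R/R₀ − 1)/α
T = 20 + (36.2/27.4 − 1)/0.0035 = 20 + (0.3212)/0.0035 = 112 °C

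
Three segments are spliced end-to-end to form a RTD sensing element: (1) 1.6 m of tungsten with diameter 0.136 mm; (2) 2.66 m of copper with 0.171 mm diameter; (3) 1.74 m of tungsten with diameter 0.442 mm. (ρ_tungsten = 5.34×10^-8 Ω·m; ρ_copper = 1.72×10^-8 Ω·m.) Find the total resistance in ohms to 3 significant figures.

Seg 1: A = π(d/2)² = π(6.8000e-05 m)² = 1.453e-08 m²
R_1 = (5.34×10^-8)(1.6)/(1.453e-08) = 5.882 Ω
Seg 2: A = π(d/2)² = π(8.5500e-05 m)² = 2.297e-08 m²
R_2 = (1.72×10^-8)(2.66)/(2.297e-08) = 1.992 Ω
Seg 3: A = π(d/2)² = π(2.2100e-04 m)² = 1.534e-07 m²
R_3 = (5.34×10^-8)(1.74)/(1.534e-07) = 0.6056 Ω
R_total = R_1 + R_2 + R_3 = 8.48 Ω

8.48 Ω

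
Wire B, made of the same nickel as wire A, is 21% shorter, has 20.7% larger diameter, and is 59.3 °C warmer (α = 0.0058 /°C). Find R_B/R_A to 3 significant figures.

R ∝ ρL/d² with ρ ∝ (1+αΔT), so R_B/R_A = (1 − 21/100) × (1 + 20.7/100)⁻² × (1 + 0.0058×59.3)
= 0.79 × 0.6864 × 1.344 = 0.729

0.729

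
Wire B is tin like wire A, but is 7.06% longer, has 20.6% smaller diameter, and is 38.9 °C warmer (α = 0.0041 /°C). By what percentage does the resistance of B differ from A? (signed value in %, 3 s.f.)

96.9%

R ∝ ρL/d² with ρ ∝ (1+αΔT), so R_B/R_A = (1 + 7.06/100) × (1 − 20.6/100)⁻² × (1 + 0.0041×38.9)
= 1.071 × 1.586 × 1.159 = 1.969
(R_B − R_A)/R_A = 1.969 − 1 = 96.9%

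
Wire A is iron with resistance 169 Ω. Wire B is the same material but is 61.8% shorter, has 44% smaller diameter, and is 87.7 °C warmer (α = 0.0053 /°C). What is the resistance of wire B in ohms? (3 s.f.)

302 Ω

R ∝ ρL/d² with ρ ∝ (1+αΔT), so R_B/R_A = (1 − 61.8/100) × (1 − 44/100)⁻² × (1 + 0.0053×87.7)
= 0.382 × 3.189 × 1.465 = 1.784
R_B = 1.784 × 169 = 302 Ω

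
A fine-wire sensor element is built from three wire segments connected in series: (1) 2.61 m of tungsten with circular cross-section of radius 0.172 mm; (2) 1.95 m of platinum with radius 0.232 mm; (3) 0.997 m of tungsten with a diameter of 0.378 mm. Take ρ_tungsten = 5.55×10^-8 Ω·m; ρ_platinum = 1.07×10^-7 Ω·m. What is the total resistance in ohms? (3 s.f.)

Seg 1: A = πr² = π(1.7200e-04 m)² = 9.294e-08 m²
R_1 = (5.55×10^-8)(2.61)/(9.294e-08) = 1.559 Ω
Seg 2: A = πr² = π(2.3200e-04 m)² = 1.691e-07 m²
R_2 = (1.07×10^-7)(1.95)/(1.691e-07) = 1.234 Ω
Seg 3: A = π(d/2)² = π(1.8900e-04 m)² = 1.122e-07 m²
R_3 = (5.55×10^-8)(0.997)/(1.122e-07) = 0.4931 Ω
R_total = R_1 + R_2 + R_3 = 3.29 Ω

3.29 Ω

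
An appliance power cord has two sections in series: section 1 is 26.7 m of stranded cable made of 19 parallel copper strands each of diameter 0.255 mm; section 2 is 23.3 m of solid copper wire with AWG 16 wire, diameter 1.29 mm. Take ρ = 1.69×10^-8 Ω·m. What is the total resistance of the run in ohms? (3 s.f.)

Section 1: A_strand = π(1.2750e-04)² = 5.107e-08 m²; R₁ = ρL/(N·A_s) = (1.69×10^-8)(26.7)/(19×5.107e-08) = 0.465 Ω
Section 2: A = π(1.29/2 mm)² = π(6.4500e-04 m)² = 1.307e-06 m²
R₂ = (1.69×10^-8)(23.3)/(1.307e-06) = 0.3013 Ω
R = R₁ + R₂ = 0.766 Ω

0.766 Ω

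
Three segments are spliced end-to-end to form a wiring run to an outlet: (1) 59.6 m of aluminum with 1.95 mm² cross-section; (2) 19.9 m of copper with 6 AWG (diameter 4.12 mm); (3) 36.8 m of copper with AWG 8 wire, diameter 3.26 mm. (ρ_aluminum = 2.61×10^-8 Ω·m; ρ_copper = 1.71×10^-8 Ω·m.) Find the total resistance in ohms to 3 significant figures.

0.899 Ω

Seg 1: A = 1.95 mm² = 1.950e-06 m²
R_1 = (2.61×10^-8)(59.6)/(1.950e-06) = 0.7977 Ω
Seg 2: A = π(4.12/2 mm)² = π(2.0600e-03 m)² = 1.333e-05 m²
R_2 = (1.71×10^-8)(19.9)/(1.333e-05) = 0.02552 Ω
Seg 3: A = π(3.26/2 mm)² = π(1.6300e-03 m)² = 8.347e-06 m²
R_3 = (1.71×10^-8)(36.8)/(8.347e-06) = 0.07539 Ω
R_total = R_1 + R_2 + R_3 = 0.899 Ω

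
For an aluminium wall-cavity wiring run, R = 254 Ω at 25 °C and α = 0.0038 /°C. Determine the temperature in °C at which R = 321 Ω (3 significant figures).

94.4 °C

R = R₀(1 + α(T − T₀)) ⇒ T = T₀ + (R/R₀ − 1)/α
T = 25 + (321/254 − 1)/0.0038 = 25 + (0.2638)/0.0038 = 94.4 °C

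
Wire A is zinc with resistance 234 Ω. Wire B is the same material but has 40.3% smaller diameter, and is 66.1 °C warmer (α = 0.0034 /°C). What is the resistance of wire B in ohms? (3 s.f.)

R ∝ ρL/d² with ρ ∝ (1+αΔT), so R_B/R_A = (1 − 40.3/100)⁻² × (1 + 0.0034×66.1)
= 2.806 × 1.225 = 3.436
R_B = 3.436 × 234 = 804 Ω

804 Ω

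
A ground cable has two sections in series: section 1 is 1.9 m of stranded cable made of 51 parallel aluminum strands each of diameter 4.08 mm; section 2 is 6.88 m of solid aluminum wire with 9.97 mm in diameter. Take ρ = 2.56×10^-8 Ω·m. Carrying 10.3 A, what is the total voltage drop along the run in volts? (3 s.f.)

0.0240 V

Section 1: A_strand = π(2.0400e-03)² = 1.307e-05 m²; R₁ = ρL/(N·A_s) = (2.56×10^-8)(1.9)/(51×1.307e-05) = 7.295×10^-5 Ω
Section 2: A = π(d/2)² = π(4.9850e-03 m)² = 7.807e-05 m²
R₂ = (2.56×10^-8)(6.88)/(7.807e-05) = 0.002256 Ω
R = R₁ + R₂ = 0.002329 Ω
V = IR = 10.3 × 0.002329 = 0.0240 V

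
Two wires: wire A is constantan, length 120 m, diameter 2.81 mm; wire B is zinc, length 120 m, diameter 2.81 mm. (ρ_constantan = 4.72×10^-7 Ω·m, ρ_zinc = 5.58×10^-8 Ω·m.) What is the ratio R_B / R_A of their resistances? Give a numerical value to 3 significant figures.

0.118

R ∝ ρL/d², so R_B/R_A = (ρ_B/ρ_A)
= (5.58×10^-8/4.72×10^-7) = 0.118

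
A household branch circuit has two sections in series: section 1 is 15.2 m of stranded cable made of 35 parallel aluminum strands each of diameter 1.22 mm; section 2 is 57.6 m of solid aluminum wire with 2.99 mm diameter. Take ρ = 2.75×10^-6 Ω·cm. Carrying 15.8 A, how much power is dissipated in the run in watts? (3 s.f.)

58.9 W

ρ = 2.75×10^-6 Ω·cm = 2.75×10^-8 Ω·m
Section 1: A_strand = π(6.1000e-04)² = 1.169e-06 m²; R₁ = ρL/(N·A_s) = (2.75×10^-8)(15.2)/(35×1.169e-06) = 0.01022 Ω
Section 2: A = π(d/2)² = π(1.4950e-03 m)² = 7.022e-06 m²
R₂ = (2.75×10^-8)(57.6)/(7.022e-06) = 0.2256 Ω
R = R₁ + R₂ = 0.2358 Ω
P = I²R = (15.8)² × 0.2358 = 58.9 W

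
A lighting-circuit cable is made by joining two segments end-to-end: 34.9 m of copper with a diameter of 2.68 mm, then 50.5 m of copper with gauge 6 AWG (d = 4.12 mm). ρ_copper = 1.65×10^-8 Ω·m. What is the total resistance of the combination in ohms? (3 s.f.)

Segment 1: A = π(d/2)² = π(1.3400e-03 m)² = 5.641e-06 m²
R₁ = ρL/A = (1.65×10^-8)(34.9)/(5.641e-06) = 0.1021 Ω
Segment 2: A = π(4.12/2 mm)² = π(2.0600e-03 m)² = 1.333e-05 m²
R₂ = (1.65×10^-8)(50.5)/(1.333e-05) = 0.0625 Ω
R = R₁ + R₂ = 0.165 Ω

0.165 Ω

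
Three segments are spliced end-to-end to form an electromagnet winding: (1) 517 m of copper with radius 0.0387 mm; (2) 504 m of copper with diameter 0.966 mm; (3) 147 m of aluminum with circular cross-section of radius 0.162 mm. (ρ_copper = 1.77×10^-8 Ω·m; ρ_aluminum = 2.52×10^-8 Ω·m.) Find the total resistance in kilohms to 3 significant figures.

2.00 kΩ

Seg 1: A = πr² = π(3.8700e-05 m)² = 4.705e-09 m²
R_1 = (1.77×10^-8)(517)/(4.705e-09) = 1945 Ω
Seg 2: A = π(d/2)² = π(4.8300e-04 m)² = 7.329e-07 m²
R_2 = (1.77×10^-8)(504)/(7.329e-07) = 12.17 Ω
Seg 3: A = πr² = π(1.6200e-04 m)² = 8.245e-08 m²
R_3 = (2.52×10^-8)(147)/(8.245e-08) = 44.93 Ω
R_total = R_1 + R_2 + R_3 = 2.00 kΩ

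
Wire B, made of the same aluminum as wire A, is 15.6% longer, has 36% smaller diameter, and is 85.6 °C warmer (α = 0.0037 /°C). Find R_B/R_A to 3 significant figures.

R ∝ ρL/d² with ρ ∝ (1+αΔT), so R_B/R_A = (1 + 15.6/100) × (1 − 36/100)⁻² × (1 + 0.0037×85.6)
= 1.156 × 2.441 × 1.317 = 3.72

3.72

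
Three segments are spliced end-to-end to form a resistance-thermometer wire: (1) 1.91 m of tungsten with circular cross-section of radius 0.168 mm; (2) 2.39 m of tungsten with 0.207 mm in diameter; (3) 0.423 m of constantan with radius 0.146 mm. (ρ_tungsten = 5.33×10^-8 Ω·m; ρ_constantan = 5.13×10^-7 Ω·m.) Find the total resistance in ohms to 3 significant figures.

Seg 1: A = πr² = π(1.6800e-04 m)² = 8.867e-08 m²
R_1 = (5.33×10^-8)(1.91)/(8.867e-08) = 1.148 Ω
Seg 2: A = π(d/2)² = π(1.0350e-04 m)² = 3.365e-08 m²
R_2 = (5.33×10^-8)(2.39)/(3.365e-08) = 3.785 Ω
Seg 3: A = πr² = π(1.4600e-04 m)² = 6.697e-08 m²
R_3 = (5.13×10^-7)(0.423)/(6.697e-08) = 3.24 Ω
R_total = R_1 + R_2 + R_3 = 8.17 Ω

8.17 Ω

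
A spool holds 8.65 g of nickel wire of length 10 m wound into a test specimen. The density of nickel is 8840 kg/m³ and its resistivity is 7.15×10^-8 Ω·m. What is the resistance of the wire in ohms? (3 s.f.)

7.31 Ω

A = m/(density·L) = 0.00865/(8840×10) = 9.7851e-08 m²
R = ρL/A = (7.15×10^-8)(10)/(9.7851e-08) = 7.31 Ω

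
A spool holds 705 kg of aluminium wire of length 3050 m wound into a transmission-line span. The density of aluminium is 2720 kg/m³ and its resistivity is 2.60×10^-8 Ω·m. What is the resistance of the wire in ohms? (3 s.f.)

0.933 Ω

A = m/(density·L) = 705/(2720×3050) = 8.4981e-05 m²
R = ρL/A = (2.60×10^-8)(3050)/(8.4981e-05) = 0.933 Ω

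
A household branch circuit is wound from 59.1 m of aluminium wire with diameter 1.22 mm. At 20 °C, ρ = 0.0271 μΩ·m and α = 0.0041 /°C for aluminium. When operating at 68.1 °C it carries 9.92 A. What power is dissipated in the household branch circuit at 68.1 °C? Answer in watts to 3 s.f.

161 W

ρ = 0.0271 μΩ·m = 2.71×10^-8 Ω·m
A = π(d/2)² = π(6.1000e-04 m)² = 1.169e-06 m²
R₍20₎ = ρL/A = (2.71×10^-8)(59.1)/(1.169e-06) = 1.37 Ω
R₍68.1₎ = R₍20₎(1 + αΔT) = 1.37 × (1 + 0.0041×48.1) = 1.64 Ω
P = I²R = (9.92)² × 1.64 = 161 W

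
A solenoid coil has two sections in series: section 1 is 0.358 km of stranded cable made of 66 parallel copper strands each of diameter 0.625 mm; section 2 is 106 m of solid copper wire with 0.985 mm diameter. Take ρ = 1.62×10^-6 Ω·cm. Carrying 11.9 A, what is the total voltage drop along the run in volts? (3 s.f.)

30.2 V

ρ = 1.62×10^-6 Ω·cm = 1.62×10^-8 Ω·m
Section 1: A_strand = π(3.1250e-04)² = 3.068e-07 m²; R₁ = ρL/(N·A_s) = (1.62×10^-8)(358)/(66×3.068e-07) = 0.2864 Ω
Section 2: A = π(d/2)² = π(4.9250e-04 m)² = 7.620e-07 m²
R₂ = (1.62×10^-8)(106)/(7.620e-07) = 2.254 Ω
R = R₁ + R₂ = 2.54 Ω
V = IR = 11.9 × 2.54 = 30.2 V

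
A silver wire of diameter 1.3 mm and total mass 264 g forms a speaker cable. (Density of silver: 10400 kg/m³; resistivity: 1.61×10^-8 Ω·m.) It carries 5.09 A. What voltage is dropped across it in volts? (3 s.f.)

1.18 V

A = π(d/2)² = π(6.5000e-04 m)² = 1.3273e-06 m²
L = m/(density·A) = 0.264/(10400×1.3273e-06) = 19.12 m
R = ρL/A = (1.61×10^-8)(19.12)/(1.3273e-06) = 0.232 Ω
V = IR = 5.09 × 0.232 = 1.18 V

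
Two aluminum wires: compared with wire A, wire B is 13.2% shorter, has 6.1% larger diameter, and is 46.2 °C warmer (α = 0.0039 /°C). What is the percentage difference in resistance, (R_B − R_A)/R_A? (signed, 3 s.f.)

R ∝ ρL/d² with ρ ∝ (1+αΔT), so R_B/R_A = (1 − 13.2/100) × (1 + 6.1/100)⁻² × (1 + 0.0039×46.2)
= 0.868 × 0.8883 × 1.18 = 0.91
(R_B − R_A)/R_A = 0.91 − 1 = -9.00%

-9.00%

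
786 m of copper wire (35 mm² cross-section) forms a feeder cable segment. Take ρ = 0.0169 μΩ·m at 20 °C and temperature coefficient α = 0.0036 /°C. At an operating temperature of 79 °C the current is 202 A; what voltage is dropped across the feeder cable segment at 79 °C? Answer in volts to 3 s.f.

92.9 V

ρ = 0.0169 μΩ·m = 1.69×10^-8 Ω·m
A = 35 mm² = 3.500e-05 m²
R₍20₎ = ρL/A = (1.69×10^-8)(786)/(3.500e-05) = 0.3795 Ω
R₍79₎ = R₍20₎(1 + αΔT) = 0.3795 × (1 + 0.0036×59) = 0.4601 Ω
V = IR = 202 × 0.4601 = 92.9 V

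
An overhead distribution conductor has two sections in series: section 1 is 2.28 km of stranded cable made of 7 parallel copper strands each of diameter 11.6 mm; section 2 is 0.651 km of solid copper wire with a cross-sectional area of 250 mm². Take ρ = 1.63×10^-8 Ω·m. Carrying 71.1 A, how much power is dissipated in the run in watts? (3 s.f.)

469 W

Section 1: A_strand = π(5.8000e-03)² = 1.057e-04 m²; R₁ = ρL/(N·A_s) = (1.63×10^-8)(2280)/(7×1.057e-04) = 0.05024 Ω
Section 2: A = 250 mm² = 2.500e-04 m²
R₂ = (1.63×10^-8)(651)/(2.500e-04) = 0.04245 Ω
R = R₁ + R₂ = 0.09268 Ω
P = I²R = (71.1)² × 0.09268 = 469 W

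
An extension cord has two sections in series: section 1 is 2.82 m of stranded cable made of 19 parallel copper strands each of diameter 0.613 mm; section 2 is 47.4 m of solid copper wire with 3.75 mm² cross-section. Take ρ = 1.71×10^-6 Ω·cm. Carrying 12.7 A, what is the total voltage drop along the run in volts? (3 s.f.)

ρ = 1.71×10^-6 Ω·cm = 1.71×10^-8 Ω·m
Section 1: A_strand = π(3.0650e-04)² = 2.951e-07 m²; R₁ = ρL/(N·A_s) = (1.71×10^-8)(2.82)/(19×2.951e-07) = 0.0086 Ω
Section 2: A = 3.75 mm² = 3.750e-06 m²
R₂ = (1.71×10^-8)(47.4)/(3.750e-06) = 0.2161 Ω
R = R₁ + R₂ = 0.2247 Ω
V = IR = 12.7 × 0.2247 = 2.85 V

2.85 V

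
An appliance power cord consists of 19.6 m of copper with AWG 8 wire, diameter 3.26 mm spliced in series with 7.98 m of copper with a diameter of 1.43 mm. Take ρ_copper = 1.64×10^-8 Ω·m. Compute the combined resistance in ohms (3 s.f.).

Segment 1: A = π(3.26/2 mm)² = π(1.6300e-03 m)² = 8.347e-06 m²
R₁ = ρL/A = (1.64×10^-8)(19.6)/(8.347e-06) = 0.03851 Ω
Segment 2: A = π(d/2)² = π(7.1500e-04 m)² = 1.606e-06 m²
R₂ = (1.64×10^-8)(7.98)/(1.606e-06) = 0.08149 Ω
R = R₁ + R₂ = 0.120 Ω

0.120 Ω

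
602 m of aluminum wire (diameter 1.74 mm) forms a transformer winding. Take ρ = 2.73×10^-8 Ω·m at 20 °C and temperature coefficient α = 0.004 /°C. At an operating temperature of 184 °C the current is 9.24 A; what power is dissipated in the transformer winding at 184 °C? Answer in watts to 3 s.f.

977 W

A = π(d/2)² = π(8.7000e-04 m)² = 2.378e-06 m²
R₍20₎ = ρL/A = (2.73×10^-8)(602)/(2.378e-06) = 6.911 Ω
R₍184₎ = R₍20₎(1 + αΔT) = 6.911 × (1 + 0.004×164) = 11.45 Ω
P = I²R = (9.24)² × 11.45 = 977 W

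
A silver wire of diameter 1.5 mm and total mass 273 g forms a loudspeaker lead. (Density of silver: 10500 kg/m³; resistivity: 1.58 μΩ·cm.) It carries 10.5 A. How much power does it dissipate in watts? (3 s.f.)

14.5 W

ρ = 1.58 μΩ·cm = 1.58×10^-8 Ω·m
A = π(d/2)² = π(7.5000e-04 m)² = 1.7671e-06 m²
L = m/(density·A) = 0.273/(10500×1.7671e-06) = 14.71 m
R = ρL/A = (1.58×10^-8)(14.71)/(1.7671e-06) = 0.1315 Ω
P = I²R = (10.5)² × 0.1315 = 14.5 W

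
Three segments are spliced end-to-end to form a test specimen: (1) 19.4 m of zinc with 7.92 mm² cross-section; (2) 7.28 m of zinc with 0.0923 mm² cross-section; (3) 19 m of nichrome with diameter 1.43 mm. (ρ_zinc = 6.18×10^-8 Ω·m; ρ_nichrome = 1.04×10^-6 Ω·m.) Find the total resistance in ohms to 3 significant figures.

Seg 1: A = 7.92 mm² = 7.920e-06 m²
R_1 = (6.18×10^-8)(19.4)/(7.920e-06) = 0.1514 Ω
Seg 2: A = 0.0923 mm² = 9.230e-08 m²
R_2 = (6.18×10^-8)(7.28)/(9.230e-08) = 4.874 Ω
Seg 3: A = π(d/2)² = π(7.1500e-04 m)² = 1.606e-06 m²
R_3 = (1.04×10^-6)(19)/(1.606e-06) = 12.3 Ω
R_total = R_1 + R_2 + R_3 = 17.3 Ω

17.3 Ω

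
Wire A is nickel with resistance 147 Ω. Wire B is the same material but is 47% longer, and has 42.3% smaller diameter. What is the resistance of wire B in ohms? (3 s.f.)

649 Ω

R ∝ L/d², so R_B/R_A = (1 + 47/100) × (1 − 42.3/100)⁻²
= 1.47 × 3.004 = 4.415
R_B = 4.415 × 147 = 649 Ω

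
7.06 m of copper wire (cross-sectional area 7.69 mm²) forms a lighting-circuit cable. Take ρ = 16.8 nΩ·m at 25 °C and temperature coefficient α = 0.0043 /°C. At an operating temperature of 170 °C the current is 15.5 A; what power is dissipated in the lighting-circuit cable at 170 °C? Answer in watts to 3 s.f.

ρ = 16.8 nΩ·m = 1.68×10^-8 Ω·m
A = 7.69 mm² = 7.690e-06 m²
R₍25₎ = ρL/A = (1.68×10^-8)(7.06)/(7.690e-06) = 0.01542 Ω
R₍170₎ = R₍25₎(1 + αΔT) = 0.01542 × (1 + 0.0043×145) = 0.02504 Ω
P = I²R = (15.5)² × 0.02504 = 6.02 W

6.02 W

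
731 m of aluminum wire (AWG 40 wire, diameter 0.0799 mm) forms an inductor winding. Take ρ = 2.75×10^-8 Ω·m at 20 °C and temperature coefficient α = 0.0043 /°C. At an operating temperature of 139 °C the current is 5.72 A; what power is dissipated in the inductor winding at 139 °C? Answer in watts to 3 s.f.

1.98×10^5 W

A = π(0.0799/2 mm)² = π(3.9950e-05 m)² = 5.014e-09 m²
R₍20₎ = ρL/A = (2.75×10^-8)(731)/(5.014e-09) = 4009 Ω
R₍139₎ = R₍20₎(1 + αΔT) = 4009 × (1 + 0.0043×119) = 6061 Ω
P = I²R = (5.72)² × 6061 = 1.98×10^5 W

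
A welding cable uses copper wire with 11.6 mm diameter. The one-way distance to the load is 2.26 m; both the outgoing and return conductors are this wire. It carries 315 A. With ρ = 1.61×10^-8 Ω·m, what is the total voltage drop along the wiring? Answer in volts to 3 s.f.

0.217 V

A = π(d/2)² = π(5.8000e-03 m)² = 1.057e-04 m²
Total conductor length (both ways) L = 2 × 2.26 = 4.52 m
R = ρL/A = (1.61×10^-8)(4.52)/(1.057e-04) = 6.886×10^-4 Ω
V = IR = 315 × 6.886×10^-4 = 0.217 V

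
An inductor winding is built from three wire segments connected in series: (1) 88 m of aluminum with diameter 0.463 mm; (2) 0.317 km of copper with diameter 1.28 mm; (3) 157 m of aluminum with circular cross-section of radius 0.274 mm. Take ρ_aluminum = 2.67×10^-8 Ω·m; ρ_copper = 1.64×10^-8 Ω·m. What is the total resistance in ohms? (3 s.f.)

Seg 1: A = π(d/2)² = π(2.3150e-04 m)² = 1.684e-07 m²
R_1 = (2.67×10^-8)(88)/(1.684e-07) = 13.96 Ω
Seg 2: A = π(d/2)² = π(6.4000e-04 m)² = 1.287e-06 m²
R_2 = (1.64×10^-8)(317)/(1.287e-06) = 4.04 Ω
Seg 3: A = πr² = π(2.7400e-04 m)² = 2.359e-07 m²
R_3 = (2.67×10^-8)(157)/(2.359e-07) = 17.77 Ω
R_total = R_1 + R_2 + R_3 = 35.8 Ω

35.8 Ω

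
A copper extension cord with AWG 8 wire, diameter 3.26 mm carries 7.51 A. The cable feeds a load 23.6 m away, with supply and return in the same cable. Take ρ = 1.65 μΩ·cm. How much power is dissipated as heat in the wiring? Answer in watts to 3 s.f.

5.26 W

ρ = 1.65 μΩ·cm = 1.65×10^-8 Ω·m
A = π(3.26/2 mm)² = π(1.6300e-03 m)² = 8.347e-06 m²
Total conductor length (both ways) L = 2 × 23.6 = 47.2 m
R = ρL/A = (1.65×10^-8)(47.2)/(8.347e-06) = 0.0933 Ω
P = I²R = (7.51)² × 0.0933 = 5.26 W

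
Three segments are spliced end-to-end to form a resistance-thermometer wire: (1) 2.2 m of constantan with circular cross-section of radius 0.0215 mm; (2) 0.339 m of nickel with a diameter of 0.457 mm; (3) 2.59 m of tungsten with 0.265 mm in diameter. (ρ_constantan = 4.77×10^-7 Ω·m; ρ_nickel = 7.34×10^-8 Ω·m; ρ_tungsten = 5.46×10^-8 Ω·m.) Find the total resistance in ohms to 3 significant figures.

Seg 1: A = πr² = π(2.1500e-05 m)² = 1.452e-09 m²
R_1 = (4.77×10^-7)(2.2)/(1.452e-09) = 722.6 Ω
Seg 2: A = π(d/2)² = π(2.2850e-04 m)² = 1.640e-07 m²
R_2 = (7.34×10^-8)(0.339)/(1.640e-07) = 0.1517 Ω
Seg 3: A = π(d/2)² = π(1.3250e-04 m)² = 5.515e-08 m²
R_3 = (5.46×10^-8)(2.59)/(5.515e-08) = 2.564 Ω
R_total = R_1 + R_2 + R_3 = 725 Ω

725 Ω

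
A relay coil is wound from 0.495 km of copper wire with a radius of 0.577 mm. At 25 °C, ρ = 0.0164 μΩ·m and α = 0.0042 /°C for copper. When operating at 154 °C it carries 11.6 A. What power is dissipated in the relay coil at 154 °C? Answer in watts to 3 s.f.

ρ = 0.0164 μΩ·m = 1.64×10^-8 Ω·m
A = πr² = π(5.7700e-04 m)² = 1.046e-06 m²
R₍25₎ = ρL/A = (1.64×10^-8)(495)/(1.046e-06) = 7.762 Ω
R₍154₎ = R₍25₎(1 + αΔT) = 7.762 × (1 + 0.0042×129) = 11.97 Ω
P = I²R = (11.6)² × 11.97 = 1610 W

1610 W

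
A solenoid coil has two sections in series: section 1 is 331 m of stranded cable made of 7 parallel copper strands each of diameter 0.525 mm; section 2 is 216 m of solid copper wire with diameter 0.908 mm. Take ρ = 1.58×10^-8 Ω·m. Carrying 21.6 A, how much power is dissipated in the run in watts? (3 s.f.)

4070 W

Section 1: A_strand = π(2.6250e-04)² = 2.165e-07 m²; R₁ = ρL/(N·A_s) = (1.58×10^-8)(331)/(7×2.165e-07) = 3.451 Ω
Section 2: A = π(d/2)² = π(4.5400e-04 m)² = 6.475e-07 m²
R₂ = (1.58×10^-8)(216)/(6.475e-07) = 5.27 Ω
R = R₁ + R₂ = 8.722 Ω
P = I²R = (21.6)² × 8.722 = 4070 W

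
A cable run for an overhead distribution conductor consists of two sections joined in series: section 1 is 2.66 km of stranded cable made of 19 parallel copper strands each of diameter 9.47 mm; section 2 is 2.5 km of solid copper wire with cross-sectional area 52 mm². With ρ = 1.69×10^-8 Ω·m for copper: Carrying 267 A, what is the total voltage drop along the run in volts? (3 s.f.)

Section 1: A_strand = π(4.7350e-03)² = 7.044e-05 m²; R₁ = ρL/(N·A_s) = (1.69×10^-8)(2660)/(19×7.044e-05) = 0.03359 Ω
Section 2: A = 52 mm² = 5.200e-05 m²
R₂ = (1.69×10^-8)(2500)/(5.200e-05) = 0.8125 Ω
R = R₁ + R₂ = 0.8461 Ω
V = IR = 267 × 0.8461 = 226 V

226 V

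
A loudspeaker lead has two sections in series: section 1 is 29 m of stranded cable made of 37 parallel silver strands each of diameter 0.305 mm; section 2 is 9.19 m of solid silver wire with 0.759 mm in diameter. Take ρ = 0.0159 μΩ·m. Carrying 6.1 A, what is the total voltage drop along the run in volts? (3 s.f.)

3.01 V

ρ = 0.0159 μΩ·m = 1.59×10^-8 Ω·m
Section 1: A_strand = π(1.5250e-04)² = 7.306e-08 m²; R₁ = ρL/(N·A_s) = (1.59×10^-8)(29)/(37×7.306e-08) = 0.1706 Ω
Section 2: A = π(d/2)² = π(3.7950e-04 m)² = 4.525e-07 m²
R₂ = (1.59×10^-8)(9.19)/(4.525e-07) = 0.323 Ω
R = R₁ + R₂ = 0.4935 Ω
V = IR = 6.1 × 0.4935 = 3.01 V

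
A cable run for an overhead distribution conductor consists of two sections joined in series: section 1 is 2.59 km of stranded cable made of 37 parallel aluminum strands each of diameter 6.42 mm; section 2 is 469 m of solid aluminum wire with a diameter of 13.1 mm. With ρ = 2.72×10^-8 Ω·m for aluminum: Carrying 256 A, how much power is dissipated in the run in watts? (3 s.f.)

10100 W

Section 1: A_strand = π(3.2100e-03)² = 3.237e-05 m²; R₁ = ρL/(N·A_s) = (2.72×10^-8)(2590)/(37×3.237e-05) = 0.05882 Ω
Section 2: A = π(d/2)² = π(6.5500e-03 m)² = 1.348e-04 m²
R₂ = (2.72×10^-8)(469)/(1.348e-04) = 0.09465 Ω
R = R₁ + R₂ = 0.1535 Ω
P = I²R = (256)² × 0.1535 = 10100 W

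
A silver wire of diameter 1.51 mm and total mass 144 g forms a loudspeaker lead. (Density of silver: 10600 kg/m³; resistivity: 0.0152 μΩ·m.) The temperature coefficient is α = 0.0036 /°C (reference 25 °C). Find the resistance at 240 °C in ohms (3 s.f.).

ρ = 0.0152 μΩ·m = 1.52×10^-8 Ω·m
A = π(d/2)² = π(7.5500e-04 m)² = 1.7908e-06 m²
L = m/(density·A) = 0.144/(10600×1.7908e-06) = 7.586 m
R = ρL/A = (1.52×10^-8)(7.586)/(1.7908e-06) = 0.06439 Ω
R(240 °C) = 0.06439 × (1 + 0.0036×215) = 0.114 Ω

0.114 Ω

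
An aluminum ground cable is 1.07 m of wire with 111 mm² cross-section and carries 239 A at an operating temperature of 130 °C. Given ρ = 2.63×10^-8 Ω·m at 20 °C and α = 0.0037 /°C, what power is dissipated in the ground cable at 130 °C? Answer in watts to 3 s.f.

20.4 W

A = 111 mm² = 1.110e-04 m²
R₍20₎ = ρL/A = (2.63×10^-8)(1.07)/(1.110e-04) = 2.535×10^-4 Ω
R₍130₎ = R₍20₎(1 + αΔT) = 2.535×10^-4 × (1 + 0.0037×110) = 3.567×10^-4 Ω
P = I²R = (239)² × 3.567×10^-4 = 20.4 W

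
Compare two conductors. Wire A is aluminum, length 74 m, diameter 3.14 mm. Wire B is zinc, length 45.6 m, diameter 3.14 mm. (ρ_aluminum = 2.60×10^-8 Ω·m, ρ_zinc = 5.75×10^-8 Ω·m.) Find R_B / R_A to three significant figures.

1.36

R ∝ ρL/d², so R_B/R_A = (ρ_B/ρ_A) × (L_B/L_A)
= (5.75×10^-8/2.60×10^-8) × (45.6/74) = 1.36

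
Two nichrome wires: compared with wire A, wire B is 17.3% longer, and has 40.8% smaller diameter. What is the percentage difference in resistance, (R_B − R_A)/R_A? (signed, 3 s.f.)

R ∝ L/d², so R_B/R_A = (1 + 17.3/100) × (1 − 40.8/100)⁻²
= 1.173 × 2.853 = 3.347
(R_B − R_A)/R_A = 3.347 − 1 = 235%

235%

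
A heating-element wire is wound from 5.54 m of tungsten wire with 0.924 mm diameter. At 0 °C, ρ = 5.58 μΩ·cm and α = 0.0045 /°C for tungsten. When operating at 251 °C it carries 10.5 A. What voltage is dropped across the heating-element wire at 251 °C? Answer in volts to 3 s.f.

10.3 V

ρ = 5.58 μΩ·cm = 5.58×10^-8 Ω·m
A = π(d/2)² = π(4.6200e-04 m)² = 6.706e-07 m²
R₍0₎ = ρL/A = (5.58×10^-8)(5.54)/(6.706e-07) = 0.461 Ω
R₍251₎ = R₍0₎(1 + αΔT) = 0.461 × (1 + 0.0045×251) = 0.9817 Ω
V = IR = 10.5 × 0.9817 = 10.3 V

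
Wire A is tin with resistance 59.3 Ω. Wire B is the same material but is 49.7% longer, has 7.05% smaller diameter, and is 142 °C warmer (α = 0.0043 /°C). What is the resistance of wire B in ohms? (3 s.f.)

165 Ω

R ∝ ρL/d² with ρ ∝ (1+αΔT), so R_B/R_A = (1 + 49.7/100) × (1 − 7.05/100)⁻² × (1 + 0.0043×142)
= 1.497 × 1.157 × 1.611 = 2.791
R_B = 2.791 × 59.3 = 165 Ω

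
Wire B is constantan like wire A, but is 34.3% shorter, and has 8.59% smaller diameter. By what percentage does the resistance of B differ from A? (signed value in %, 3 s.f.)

R ∝ L/d², so R_B/R_A = (1 − 34.3/100) × (1 − 8.59/100)⁻²
= 0.657 × 1.197 = 0.7863
(R_B − R_A)/R_A = 0.7863 − 1 = -21.4%

-21.4%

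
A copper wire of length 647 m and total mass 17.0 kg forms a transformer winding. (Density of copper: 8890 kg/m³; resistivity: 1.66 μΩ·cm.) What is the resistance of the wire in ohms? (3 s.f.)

3.63 Ω

ρ = 1.66 μΩ·cm = 1.66×10^-8 Ω·m
A = m/(density·L) = 17/(8890×647) = 2.9556e-06 m²
R = ρL/A = (1.66×10^-8)(647)/(2.9556e-06) = 3.63 Ω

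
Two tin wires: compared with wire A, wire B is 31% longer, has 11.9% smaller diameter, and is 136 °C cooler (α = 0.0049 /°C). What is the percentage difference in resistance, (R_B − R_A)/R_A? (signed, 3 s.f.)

-43.7%

R ∝ ρL/d² with ρ ∝ (1+αΔT), so R_B/R_A = (1 + 31/100) × (1 − 11.9/100)⁻² × (1 − 0.0049×136)
= 1.31 × 1.288 × 0.3336 = 0.5631
(R_B − R_A)/R_A = 0.5631 − 1 = -43.7%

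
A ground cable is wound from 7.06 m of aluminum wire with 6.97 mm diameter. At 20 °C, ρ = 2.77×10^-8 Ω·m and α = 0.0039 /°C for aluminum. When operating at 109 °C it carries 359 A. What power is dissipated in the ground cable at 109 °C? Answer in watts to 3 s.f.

890 W

A = π(d/2)² = π(3.4850e-03 m)² = 3.816e-05 m²
R₍20₎ = ρL/A = (2.77×10^-8)(7.06)/(3.816e-05) = 0.005125 Ω
R₍109₎ = R₍20₎(1 + αΔT) = 0.005125 × (1 + 0.0039×89) = 0.006904 Ω
P = I²R = (359)² × 0.006904 = 890 W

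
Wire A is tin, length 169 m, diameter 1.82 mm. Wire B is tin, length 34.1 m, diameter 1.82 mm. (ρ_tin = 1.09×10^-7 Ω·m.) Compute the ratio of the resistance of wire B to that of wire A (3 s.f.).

0.202

R ∝ ρL/d², so R_B/R_A = (L_B/L_A)
= (34.1/169) = 0.202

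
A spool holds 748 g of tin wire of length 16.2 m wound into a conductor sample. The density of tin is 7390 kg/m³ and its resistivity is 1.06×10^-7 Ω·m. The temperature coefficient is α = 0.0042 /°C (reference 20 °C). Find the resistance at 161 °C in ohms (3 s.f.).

A = m/(density·L) = 0.748/(7390×16.2) = 6.2480e-06 m²
R = ρL/A = (1.06×10^-7)(16.2)/(6.2480e-06) = 0.2748 Ω
R(161 °C) = 0.2748 × (1 + 0.0042×141) = 0.438 Ω

0.438 Ω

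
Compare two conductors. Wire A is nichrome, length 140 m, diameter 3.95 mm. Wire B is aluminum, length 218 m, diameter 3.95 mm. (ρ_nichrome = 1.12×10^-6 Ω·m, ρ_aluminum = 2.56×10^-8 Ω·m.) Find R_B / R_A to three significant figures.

R ∝ ρL/d², so R_B/R_A = (ρ_B/ρ_A) × (L_B/L_A)
= (2.56×10^-8/1.12×10^-6) × (218/140) = 0.0356

0.0356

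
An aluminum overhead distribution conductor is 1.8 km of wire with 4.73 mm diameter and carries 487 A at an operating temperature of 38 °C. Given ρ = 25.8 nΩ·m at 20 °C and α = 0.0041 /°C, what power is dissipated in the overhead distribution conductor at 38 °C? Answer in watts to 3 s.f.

ρ = 25.8 nΩ·m = 2.58×10^-8 Ω·m
A = π(d/2)² = π(2.3650e-03 m)² = 1.757e-05 m²
R₍20₎ = ρL/A = (2.58×10^-8)(1800)/(1.757e-05) = 2.643 Ω
R₍38₎ = R₍20₎(1 + αΔT) = 2.643 × (1 + 0.0041×18) = 2.838 Ω
P = I²R = (487)² × 2.838 = 6.73×10^5 W

6.73×10^5 W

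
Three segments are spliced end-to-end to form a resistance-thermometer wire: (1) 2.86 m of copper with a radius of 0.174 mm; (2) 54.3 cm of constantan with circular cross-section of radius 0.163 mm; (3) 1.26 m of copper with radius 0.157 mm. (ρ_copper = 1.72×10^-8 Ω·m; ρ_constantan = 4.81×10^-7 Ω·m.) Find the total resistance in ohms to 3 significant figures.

Seg 1: A = πr² = π(1.7400e-04 m)² = 9.511e-08 m²
R_1 = (1.72×10^-8)(2.86)/(9.511e-08) = 0.5172 Ω
Seg 2: A = πr² = π(1.6300e-04 m)² = 8.347e-08 m²
R_2 = (4.81×10^-7)(0.543)/(8.347e-08) = 3.129 Ω
Seg 3: A = πr² = π(1.5700e-04 m)² = 7.744e-08 m²
R_3 = (1.72×10^-8)(1.26)/(7.744e-08) = 0.2799 Ω
R_total = R_1 + R_2 + R_3 = 3.93 Ω

3.93 Ω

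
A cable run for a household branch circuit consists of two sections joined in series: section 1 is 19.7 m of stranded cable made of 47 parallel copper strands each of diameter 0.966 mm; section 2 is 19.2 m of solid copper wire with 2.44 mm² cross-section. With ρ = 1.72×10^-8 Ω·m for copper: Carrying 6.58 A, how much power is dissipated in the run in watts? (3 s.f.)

6.29 W

Section 1: A_strand = π(4.8300e-04)² = 7.329e-07 m²; R₁ = ρL/(N·A_s) = (1.72×10^-8)(19.7)/(47×7.329e-07) = 0.009837 Ω
Section 2: A = 2.44 mm² = 2.440e-06 m²
R₂ = (1.72×10^-8)(19.2)/(2.440e-06) = 0.1353 Ω
R = R₁ + R₂ = 0.1452 Ω
P = I²R = (6.58)² × 0.1452 = 6.29 W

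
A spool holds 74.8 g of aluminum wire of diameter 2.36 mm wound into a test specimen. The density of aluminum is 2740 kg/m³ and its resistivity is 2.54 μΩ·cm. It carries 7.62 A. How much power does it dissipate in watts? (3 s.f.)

2.10 W

ρ = 2.54 μΩ·cm = 2.54×10^-8 Ω·m
A = π(d/2)² = π(1.1800e-03 m)² = 4.3744e-06 m²
L = m/(density·A) = 0.0748/(2740×4.3744e-06) = 6.241 m
R = ρL/A = (2.54×10^-8)(6.241)/(4.3744e-06) = 0.03624 Ω
P = I²R = (7.62)² × 0.03624 = 2.10 W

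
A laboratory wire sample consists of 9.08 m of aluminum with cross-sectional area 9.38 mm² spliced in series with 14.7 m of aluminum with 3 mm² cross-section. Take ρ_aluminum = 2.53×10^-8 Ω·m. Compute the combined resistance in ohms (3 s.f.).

Segment 1: A = 9.38 mm² = 9.380e-06 m²
R₁ = ρL/A = (2.53×10^-8)(9.08)/(9.380e-06) = 0.02449 Ω
Segment 2: A = 3 mm² = 3.000e-06 m²
R₂ = (2.53×10^-8)(14.7)/(3.000e-06) = 0.124 Ω
R = R₁ + R₂ = 0.148 Ω

0.148 Ω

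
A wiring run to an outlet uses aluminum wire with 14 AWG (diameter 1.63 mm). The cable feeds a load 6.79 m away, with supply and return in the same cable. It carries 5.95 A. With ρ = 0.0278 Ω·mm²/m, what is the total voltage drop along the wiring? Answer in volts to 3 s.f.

ρ = 0.0278 Ω·mm²/m = 2.78×10^-8 Ω·m
A = π(1.63/2 mm)² = π(8.1500e-04 m)² = 2.087e-06 m²
Total conductor length (both ways) L = 2 × 6.79 = 13.58 m
R = ρL/A = (2.78×10^-8)(13.58)/(2.087e-06) = 0.1809 Ω
V = IR = 5.95 × 0.1809 = 1.08 V

1.08 V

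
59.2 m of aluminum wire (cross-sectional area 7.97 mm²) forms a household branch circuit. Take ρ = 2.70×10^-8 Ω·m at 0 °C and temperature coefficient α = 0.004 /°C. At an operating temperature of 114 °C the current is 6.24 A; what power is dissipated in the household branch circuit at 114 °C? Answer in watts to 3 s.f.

A = 7.97 mm² = 7.970e-06 m²
R₍0₎ = ρL/A = (2.70×10^-8)(59.2)/(7.970e-06) = 0.2006 Ω
R₍114₎ = R₍0₎(1 + αΔT) = 0.2006 × (1 + 0.004×114) = 0.292 Ω
P = I²R = (6.24)² × 0.292 = 11.4 W

11.4 W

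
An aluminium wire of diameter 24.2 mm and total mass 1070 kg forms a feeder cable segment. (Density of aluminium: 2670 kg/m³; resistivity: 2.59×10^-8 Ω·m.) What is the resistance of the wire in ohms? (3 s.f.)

0.0491 Ω

A = π(d/2)² = π(1.2100e-02 m)² = 4.5996e-04 m²
L = m/(density·A) = 1070/(2670×4.5996e-04) = 871.3 m
R = ρL/A = (2.59×10^-8)(871.3)/(4.5996e-04) = 0.0491 Ω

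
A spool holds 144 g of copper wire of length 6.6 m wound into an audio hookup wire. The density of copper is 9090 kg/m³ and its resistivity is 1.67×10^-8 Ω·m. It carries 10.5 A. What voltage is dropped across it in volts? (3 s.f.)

A = m/(density·L) = 0.144/(9090×6.6) = 2.4002e-06 m²
R = ρL/A = (1.67×10^-8)(6.6)/(2.4002e-06) = 0.04592 Ω
V = IR = 10.5 × 0.04592 = 0.482 V

0.482 V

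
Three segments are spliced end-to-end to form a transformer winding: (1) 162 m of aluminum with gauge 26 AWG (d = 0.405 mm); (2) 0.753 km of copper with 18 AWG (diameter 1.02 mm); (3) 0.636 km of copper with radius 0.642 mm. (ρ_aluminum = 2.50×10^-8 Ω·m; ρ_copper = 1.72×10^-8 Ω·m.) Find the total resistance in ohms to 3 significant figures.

Seg 1: A = π(0.405/2 mm)² = π(2.0250e-04 m)² = 1.288e-07 m²
R_1 = (2.50×10^-8)(162)/(1.288e-07) = 31.44 Ω
Seg 2: A = π(1.02/2 mm)² = π(5.1000e-04 m)² = 8.171e-07 m²
R_2 = (1.72×10^-8)(753)/(8.171e-07) = 15.85 Ω
Seg 3: A = πr² = π(6.4200e-04 m)² = 1.295e-06 m²
R_3 = (1.72×10^-8)(636)/(1.295e-06) = 8.448 Ω
R_total = R_1 + R_2 + R_3 = 55.7 Ω

55.7 Ω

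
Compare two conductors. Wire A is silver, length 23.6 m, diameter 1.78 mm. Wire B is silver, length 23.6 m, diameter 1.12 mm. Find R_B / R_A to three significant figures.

2.53

R ∝ ρL/d², so R_B/R_A = (d_A/d_B)²
= (1.78/1.12)² = 2.53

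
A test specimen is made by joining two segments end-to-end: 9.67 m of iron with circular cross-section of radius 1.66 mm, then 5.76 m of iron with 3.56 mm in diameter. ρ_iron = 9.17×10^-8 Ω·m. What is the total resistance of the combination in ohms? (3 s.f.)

0.155 Ω

Segment 1: A = πr² = π(1.6600e-03 m)² = 8.657e-06 m²
R₁ = ρL/A = (9.17×10^-8)(9.67)/(8.657e-06) = 0.1024 Ω
Segment 2: A = π(d/2)² = π(1.7800e-03 m)² = 9.954e-06 m²
R₂ = (9.17×10^-8)(5.76)/(9.954e-06) = 0.05306 Ω
R = R₁ + R₂ = 0.155 Ω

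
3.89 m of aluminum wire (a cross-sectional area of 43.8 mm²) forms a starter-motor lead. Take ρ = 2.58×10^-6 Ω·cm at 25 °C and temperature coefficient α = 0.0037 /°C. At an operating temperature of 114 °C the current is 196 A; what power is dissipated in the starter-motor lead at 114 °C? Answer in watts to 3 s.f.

117 W

ρ = 2.58×10^-6 Ω·cm = 2.58×10^-8 Ω·m
A = 43.8 mm² = 4.380e-05 m²
R₍25₎ = ρL/A = (2.58×10^-8)(3.89)/(4.380e-05) = 0.002291 Ω
R₍114₎ = R₍25₎(1 + αΔT) = 0.002291 × (1 + 0.0037×89) = 0.003046 Ω
P = I²R = (196)² × 0.003046 = 117 W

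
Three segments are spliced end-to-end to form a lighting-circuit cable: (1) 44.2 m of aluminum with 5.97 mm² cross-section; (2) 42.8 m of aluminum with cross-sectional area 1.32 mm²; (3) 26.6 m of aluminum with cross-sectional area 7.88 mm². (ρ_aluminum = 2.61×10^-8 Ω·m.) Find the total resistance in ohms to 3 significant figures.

1.13 Ω

Seg 1: A = 5.97 mm² = 5.970e-06 m²
R_1 = (2.61×10^-8)(44.2)/(5.970e-06) = 0.1932 Ω
Seg 2: A = 1.32 mm² = 1.320e-06 m²
R_2 = (2.61×10^-8)(42.8)/(1.320e-06) = 0.8463 Ω
Seg 3: A = 7.88 mm² = 7.880e-06 m²
R_3 = (2.61×10^-8)(26.6)/(7.880e-06) = 0.0881 Ω
R_total = R_1 + R_2 + R_3 = 1.13 Ω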